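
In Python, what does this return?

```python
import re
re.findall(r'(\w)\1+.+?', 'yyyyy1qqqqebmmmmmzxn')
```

['y', 'q', 'm']

`\1` has to match the exact text group 1 already captured.
Walking the string: at [0:6] match 'yyyyy1', group 1 = 'y'; at [6:11] match 'qqqqe', group 1 = 'q'; at [12:18] match 'mmmmmz', group 1 = 'm'.
`findall` collects group 1 from each match (3 total).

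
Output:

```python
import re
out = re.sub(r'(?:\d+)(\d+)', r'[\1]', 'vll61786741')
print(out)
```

This matches one or more of a digit (non-capturing group); then one or more of a digit (captured).
Matches: at [3:11] → '61786741'.
`\1` in the replacement pulls in group 1's text for each match.

vll[1]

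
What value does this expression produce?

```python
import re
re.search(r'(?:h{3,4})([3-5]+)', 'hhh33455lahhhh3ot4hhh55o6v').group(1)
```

The match spans [0:8] → 'hhh33455'.
Captured: group 1 = '33455'.

'33455'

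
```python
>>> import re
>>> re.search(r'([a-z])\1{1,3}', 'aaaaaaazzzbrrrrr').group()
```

'aaaa'

A backreference is literal: `\1` must see the identical characters the first group matched.
`search` walks the string left to right and returns the first match it finds.
The match spans [0:4] → 'aaaa'.
Captured: group 1 = 'a'.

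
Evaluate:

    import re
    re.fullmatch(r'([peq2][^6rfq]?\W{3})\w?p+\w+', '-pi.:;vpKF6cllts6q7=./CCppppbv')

Pattern: one of [peq2], then optionally any character except [6rfq], then exactly 3 of a non-word character (captured); then optionally a word character, then one or more of a literal 'p'; then one or more of a word character.
For `fullmatch`, every character of the input must be accounted for by the pattern.
Here the pattern can't cover the whole string, so the call returns None.

None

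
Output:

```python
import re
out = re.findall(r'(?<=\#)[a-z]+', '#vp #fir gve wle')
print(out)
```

The `(?=…)`/`(?<=…)` assertion just peeks at neighbouring text; it doesn't advance the match position.
Scanning left to right: at [1:3] → 'vp'; at [5:8] → 'fir'.
Since nothing is captured, `findall` lists the 2 matched substrings directly.

['vp', 'fir']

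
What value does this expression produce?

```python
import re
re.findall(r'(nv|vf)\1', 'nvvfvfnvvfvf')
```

['vf', 'vf']

The backreference `\1` re-matches whatever the first group consumed, character for character.
One capturing group, so `findall` returns just the captured substring from each match — 2 in all.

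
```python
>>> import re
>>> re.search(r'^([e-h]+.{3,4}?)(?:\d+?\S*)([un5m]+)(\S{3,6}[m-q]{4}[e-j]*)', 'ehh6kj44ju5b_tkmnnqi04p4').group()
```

'ehh6kj44ju5b_tkmnnqi'

The pattern matches anchored at the start of the string; then one or more of a character in [e-h], then 3 to 4 of any character (lazy) (captured); then one or more of a digit (lazy), then zero or more of a non-whitespace character (non-capturing group); then one or more of one of [un5m] (captured); then 3 to 6 of a non-whitespace character, then exactly 4 of a character in [m-q], then zero or more of a character in [e-j] (captured).
The match spans [0:20] → 'ehh6kj44ju5b_tkmnnqi'.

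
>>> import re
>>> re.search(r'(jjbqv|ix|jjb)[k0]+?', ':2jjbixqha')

Here nothing in the string fits, so the call returns None.

None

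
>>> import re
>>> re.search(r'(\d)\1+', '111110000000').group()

The backreference `\1` re-matches whatever the first group consumed, character for character.
`re.search` scans for the first position where the pattern succeeds.
The match spans [0:5] → '11111'.
Captured: group 1 = '1'.

'11111'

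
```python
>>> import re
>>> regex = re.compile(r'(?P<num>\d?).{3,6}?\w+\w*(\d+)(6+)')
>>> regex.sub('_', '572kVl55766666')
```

'_'

Every occurrence is swapped for '_'.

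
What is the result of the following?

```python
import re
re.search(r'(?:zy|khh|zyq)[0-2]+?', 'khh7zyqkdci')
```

None

Here nothing in the string fits, so the call returns None.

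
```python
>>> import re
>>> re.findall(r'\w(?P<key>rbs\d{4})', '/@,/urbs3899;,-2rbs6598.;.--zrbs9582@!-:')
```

['rbs3899', 'rbs6598', 'rbs9582']

Pattern: a word character; then the literal 'rbs', then exactly 4 of a digit (captured as 'key').
Walking the string: at [4:12] match 'urbs3899', group 1 = 'rbs3899'; at [15:23] match '2rbs6598', group 1 = 'rbs6598'; at [28:36] match 'zrbs9582', group 1 = 'rbs9582'.
`findall` collects group 1 from each match (3 total).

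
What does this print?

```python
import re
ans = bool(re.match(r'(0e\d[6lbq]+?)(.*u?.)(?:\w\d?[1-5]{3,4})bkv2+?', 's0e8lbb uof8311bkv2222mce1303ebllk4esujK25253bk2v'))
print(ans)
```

False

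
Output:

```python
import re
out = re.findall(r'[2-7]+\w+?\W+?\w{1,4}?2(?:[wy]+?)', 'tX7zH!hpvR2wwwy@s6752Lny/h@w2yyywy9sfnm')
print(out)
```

['7zH!hpvR2w']

This matches one or more of a character in [2-7], then one or more of a word character (lazy); then one or more of a non-word character (lazy), then 1 to 4 of a word character (lazy), then a literal '2'; then one or more of one of [wy] (lazy) (non-capturing group).
With the lazy modifier that quantifier settles for the fewest repetitions that let the rest of the pattern succeed (the atoms after it are unaffected and can still be greedy).
Matches: at [2:12] → '7zH!hpvR2w'.
With no groups in the pattern, `findall` gives back each whole match — 1 here.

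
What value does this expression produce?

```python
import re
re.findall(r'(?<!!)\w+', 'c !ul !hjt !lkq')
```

['c', 'l', 'jt', 'kq']

A negative assertion filters positions out without eating any characters.
Scanning left to right: at [0:1] → 'c'; at [4:5] → 'l'; at [8:10] → 'jt'; at [13:15] → 'kq'.
Since nothing is captured, `findall` lists the 4 matched substrings directly.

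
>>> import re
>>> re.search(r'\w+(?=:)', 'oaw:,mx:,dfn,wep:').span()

Lookahead/lookbehind check context without consuming it, so the matched span excludes the asserted characters.
The match spans [0:3] → 'oaw'.

(0, 3)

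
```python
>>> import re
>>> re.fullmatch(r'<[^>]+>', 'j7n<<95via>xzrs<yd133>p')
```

None

`re.fullmatch` requires the pattern to consume the entire string.
Here the string isn't matched end-to-end, so the call returns None.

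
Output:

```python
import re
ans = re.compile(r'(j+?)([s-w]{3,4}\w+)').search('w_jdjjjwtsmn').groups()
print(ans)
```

('jjj', 'wtsmn')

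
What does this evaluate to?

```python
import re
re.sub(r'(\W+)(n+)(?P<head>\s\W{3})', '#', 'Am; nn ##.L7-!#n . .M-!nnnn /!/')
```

Every occurrence is swapped for '#'.

'Am#L7#M#'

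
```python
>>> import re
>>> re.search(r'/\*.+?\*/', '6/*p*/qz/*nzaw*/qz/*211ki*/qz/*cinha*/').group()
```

'/*p*/'

With the lazy modifier that quantifier settles for the fewest repetitions that let the rest of the pattern succeed (the atoms after it are unaffected and can still be greedy).
The match spans [1:6] → '/*p*/'.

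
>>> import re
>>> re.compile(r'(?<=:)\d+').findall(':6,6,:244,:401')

['6', '244', '401']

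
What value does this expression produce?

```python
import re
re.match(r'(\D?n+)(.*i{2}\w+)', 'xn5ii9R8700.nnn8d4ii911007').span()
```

(0, 26)

This matches optionally a non-digit, then one or more of a literal 'n' (captured); then zero or more of any character, then exactly 2 of the literal 'i', then one or more of a word character (captured).
With `match`, the pattern is implicitly anchored at the beginning.
The match spans [0:26] → 'xn5ii9R8700.nnn8d4ii911007'.
Captured: group 1 = 'xn', group 2 = '5ii9R8700.nnn8d4ii911007'.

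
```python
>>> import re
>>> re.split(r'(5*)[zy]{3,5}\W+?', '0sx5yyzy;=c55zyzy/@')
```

Pattern: zero or more of a literal '5' (captured); then 3 to 5 of one of [zy], then one or more of a non-word character (lazy).
With the lazy modifier that quantifier settles for the fewest repetitions that let the rest of the pattern succeed (the atoms after it are unaffected and can still be greedy).
Matches to split on: at [3:9] → '5yyzy;'; at [11:18] → '55zyzy/'.
`re.split` interleaves the captured-group text with the surrounding fragments.

['0sx', '5', '=c', '55', '@']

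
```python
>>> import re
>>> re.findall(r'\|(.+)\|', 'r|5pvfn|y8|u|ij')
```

Scanning left to right: at [1:13] match '|5pvfn|y8|u|', group 1 = '5pvfn|y8|u'.
One capturing group, so `findall` returns just the captured substring from the one match — 1 in all.

['5pvfn|y8|u']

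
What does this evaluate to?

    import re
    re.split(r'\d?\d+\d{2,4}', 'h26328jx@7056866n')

['h', 'jx@', 'n']

The pattern matches optionally a digit, then one or more of a digit; then 2 to 4 of a digit.
Matches to split on: at [1:6] → '26328'; at [9:16] → '7056866'.
`split` removes every match and returns the 3 fragments in between.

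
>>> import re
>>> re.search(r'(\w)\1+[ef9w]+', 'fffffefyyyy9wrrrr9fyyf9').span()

`\1` has to match the exact text group 1 already captured.
Unlike `match`, `search` isn't anchored — it looks for the pattern anywhere in the string.
The match spans [0:7] → 'fffffef'.
Captured: group 1 = 'f'.

(0, 7)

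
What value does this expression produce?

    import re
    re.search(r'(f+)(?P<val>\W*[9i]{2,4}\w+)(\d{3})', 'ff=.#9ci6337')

None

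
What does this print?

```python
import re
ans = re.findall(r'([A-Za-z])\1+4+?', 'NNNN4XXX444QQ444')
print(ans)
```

['N', 'X', 'Q']

The backreference `\1` re-matches whatever the first group consumed, character for character.
Scanning left to right: at [0:5] match 'NNNN4', group 1 = 'N'; at [5:9] match 'XXX4', group 1 = 'X'; at [11:14] match 'QQ4', group 1 = 'Q'.
Because there's exactly one group, `findall` drops the full match and keeps group 1 from each hit.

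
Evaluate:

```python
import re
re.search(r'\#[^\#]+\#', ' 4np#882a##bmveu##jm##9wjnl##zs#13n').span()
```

`re.search` scans for the first position where the pattern succeeds.
The match spans [4:10] → '#882a#'.

(4, 10)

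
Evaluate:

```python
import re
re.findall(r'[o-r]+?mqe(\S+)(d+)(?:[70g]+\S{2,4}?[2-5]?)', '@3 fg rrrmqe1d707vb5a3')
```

[('1', 'd')]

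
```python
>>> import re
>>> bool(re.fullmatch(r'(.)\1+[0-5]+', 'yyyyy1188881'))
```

False

`fullmatch` succeeds only if the pattern covers the string from start to end.
Here the pattern can't cover the whole string, so the call returns None, and `bool(None)` is False.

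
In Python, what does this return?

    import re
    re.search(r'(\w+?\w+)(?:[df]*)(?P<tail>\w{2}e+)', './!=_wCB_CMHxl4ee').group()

This matches one or more of a word character (lazy), then one or more of a word character (captured); then zero or more of one of [df] (non-capturing group); then exactly 2 of a word character, then one or more of a literal 'e' (captured as 'tail').
Unlike `match`, `search` isn't anchored — it looks for the pattern anywhere in the string.
The match spans [4:17] → '_wCB_CMHxl4ee'.
Captured: group 1 = '_wCB_CMHxl', group 2 = '4ee'.

'_wCB_CMHxl4ee'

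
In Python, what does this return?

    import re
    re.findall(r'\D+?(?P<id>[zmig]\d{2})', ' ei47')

['i47']

This matches one or more of a non-digit (lazy); then one of [zmig], then exactly 2 of a digit (captured as 'id').
Scanning left to right: at [0:5] match ' ei47', group 1 = 'i47'.
Because there's exactly one group, `findall` drops the full match and keeps group 1 from the one hit.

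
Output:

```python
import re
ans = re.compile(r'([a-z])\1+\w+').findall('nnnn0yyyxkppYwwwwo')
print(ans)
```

`\1` is not a pattern — it's the concrete string captured by group 1, re-applied verbatim.
Scanning left to right: at [0:18] match 'nnnn0yyyxkppYwwwwo', group 1 = 'n'.
`findall` collects group 1 from the one match (1 total).

['n']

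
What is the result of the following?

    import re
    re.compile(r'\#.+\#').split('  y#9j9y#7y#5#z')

['  y', 'z']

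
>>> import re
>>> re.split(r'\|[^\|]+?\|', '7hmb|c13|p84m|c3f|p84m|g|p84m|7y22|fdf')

['7hmb', 'p84m', 'p84m', 'p84m', 'fdf']

Splitting on the pattern gives 5 pieces.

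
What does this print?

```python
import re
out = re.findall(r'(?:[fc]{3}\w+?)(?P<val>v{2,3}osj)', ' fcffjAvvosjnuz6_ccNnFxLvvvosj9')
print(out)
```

['vvosj']

This matches exactly 3 of one of [fc], then one or more of a word character (lazy) (non-capturing group); then 2 to 3 of a literal 'v', then the literal 'osj' (captured as 'val').
Walking the string: at [1:12] match 'fcffjAvvosj', group 1 = 'vvosj'.
With a single group, `findall` returns only what that group captured — 1 item.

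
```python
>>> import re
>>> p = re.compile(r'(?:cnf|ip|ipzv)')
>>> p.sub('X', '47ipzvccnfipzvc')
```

'47XzvcXXzvc'

`|` is ordered: at each position the engine commits to the first alternative that works.
Matches: at [2:4] → 'ip'; at [7:10] → 'cnf'; at [10:12] → 'ip'.
Each match is replaced by 'X'.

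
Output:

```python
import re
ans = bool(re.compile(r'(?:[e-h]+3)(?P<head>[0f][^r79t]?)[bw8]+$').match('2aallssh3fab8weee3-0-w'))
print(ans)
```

`re.match` only tries the pattern at the start of the string.
Here the pattern fails at index 0, so the call returns None, and `bool(None)` is False.

False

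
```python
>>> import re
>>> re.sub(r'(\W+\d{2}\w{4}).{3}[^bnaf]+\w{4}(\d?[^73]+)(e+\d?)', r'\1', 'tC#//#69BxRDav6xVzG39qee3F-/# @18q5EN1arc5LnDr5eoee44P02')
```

Pattern: one or more of a non-word character, then exactly 2 of a digit, then exactly 4 of a word character (captured); then exactly 3 of any character, then one or more of any character except [bnaf], then exactly 4 of a word character; then optionally a digit, then one or more of any character except [73] (captured); then one or more of the literal 'e', then optionally a digit (captured).
Matches: at [2:52] → '#//#69BxRDav6xVzG39qee3F-/# @18q5EN1arc5LnDr5eoee4'.
Each match is replaced using the text its own group 1 captured.

'tC#//#69BxRD4P02'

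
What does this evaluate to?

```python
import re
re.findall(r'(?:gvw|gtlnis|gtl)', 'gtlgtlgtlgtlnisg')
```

`|` is ordered: at each position the engine commits to the first alternative that works.
Since nothing is captured, `findall` lists the 4 matched substrings directly.

['gtl', 'gtl', 'gtl', 'gtlnis']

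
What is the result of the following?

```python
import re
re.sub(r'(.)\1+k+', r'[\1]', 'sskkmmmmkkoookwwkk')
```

`\1` has to match the exact text group 1 already captured.
The replacement refers to a captured group, so each match is rewritten using its own captured text.

'[s][m][o][w]'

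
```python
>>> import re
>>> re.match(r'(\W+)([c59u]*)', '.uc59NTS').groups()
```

The pattern matches one or more of a non-word character (captured); then zero or more of one of [c59u] (captured).
`match` is anchored at position 0; if the pattern doesn't fit there, it returns None.
The match spans [0:5] → '.uc59'.
Captured: group 1 = '.', group 2 = 'uc59'.

('.', 'uc59')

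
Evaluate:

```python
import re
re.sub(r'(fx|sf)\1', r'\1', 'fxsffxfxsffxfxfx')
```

`\1` is not a pattern — it's the concrete string captured by group 1, re-applied verbatim.
`\1` in the replacement pulls in group 1's text for each match.

'fxsffxsffxfx'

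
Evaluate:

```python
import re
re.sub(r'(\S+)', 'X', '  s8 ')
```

'  X '

The pattern matches one or more of a non-whitespace character (captured).
Each match is replaced by 'X'.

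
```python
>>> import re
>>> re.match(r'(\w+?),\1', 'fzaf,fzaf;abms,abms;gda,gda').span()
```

(0, 9)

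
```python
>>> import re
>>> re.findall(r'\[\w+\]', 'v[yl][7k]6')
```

['[yl]', '[7k]']

Matches: at [1:5] → '[yl]'; at [5:9] → '[7k]'.
With no groups in the pattern, `findall` gives back each whole match — 2 here.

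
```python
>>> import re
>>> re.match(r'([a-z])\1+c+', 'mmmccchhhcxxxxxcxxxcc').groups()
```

('m',)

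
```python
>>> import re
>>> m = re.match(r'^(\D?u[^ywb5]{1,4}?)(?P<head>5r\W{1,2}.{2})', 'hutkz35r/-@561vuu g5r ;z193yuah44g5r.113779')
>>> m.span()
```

Pattern: anchored at the start of the string; then optionally a non-digit, then a literal 'u', then 1 to 4 of any character except [ywb5] (lazy) (captured); then the literal '5r', then 1 to 2 of a non-word character, then exactly 2 of any character (captured as 'head').
`match` is anchored at position 0; if the pattern doesn't fit there, it returns None.
The match spans [0:12] → 'hutkz35r/-@5'.
Captured: group 1 = 'hutkz3', group 2 = '5r/-@5'.

(0, 12)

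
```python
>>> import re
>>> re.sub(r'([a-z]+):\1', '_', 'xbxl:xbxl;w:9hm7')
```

'_;w:9hm7'

After group 1 captures some text, `\1` only succeeds where that same text appears again.
Matches: at [0:9] → 'xbxl:xbxl'.
Each match is replaced by '_'.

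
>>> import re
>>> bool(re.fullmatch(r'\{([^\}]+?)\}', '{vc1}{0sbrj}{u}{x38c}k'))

`re.fullmatch` requires the pattern to consume the entire string.
Here the pattern can't cover the whole string, so the call returns None, and `bool(None)` is False.

False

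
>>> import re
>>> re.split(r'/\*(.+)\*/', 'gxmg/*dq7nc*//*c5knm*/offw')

['gxmg', 'dq7nc*//*c5knm', 'offw']

Matches to split on: at [4:22] → '/*dq7nc*//*c5knm*/'.
`re.split` interleaves the captured-group text with the surrounding fragments.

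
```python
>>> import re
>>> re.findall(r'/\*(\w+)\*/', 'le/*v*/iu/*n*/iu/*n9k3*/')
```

['v', 'n', 'n9k3']

`findall` collects group 1 from each match (3 total).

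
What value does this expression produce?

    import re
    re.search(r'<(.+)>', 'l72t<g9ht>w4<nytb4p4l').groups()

('g9ht',)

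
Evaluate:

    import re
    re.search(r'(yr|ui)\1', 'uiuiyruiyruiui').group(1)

'ui'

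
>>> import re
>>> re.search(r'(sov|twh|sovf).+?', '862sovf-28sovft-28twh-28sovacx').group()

Branches in `(...|...)` are attempted left-to-right; the first branch that allows the whole pattern to succeed is taken.
`re.search` tries every starting position until one works.
The match spans [3:7] → 'sovf'.
Captured: group 1 = 'sov'.

'sovf'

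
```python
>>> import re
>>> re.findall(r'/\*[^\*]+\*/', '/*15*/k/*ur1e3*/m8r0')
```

['/*15*/', '/*ur1e3*/']

Since nothing is captured, `findall` lists the 2 matched substrings directly.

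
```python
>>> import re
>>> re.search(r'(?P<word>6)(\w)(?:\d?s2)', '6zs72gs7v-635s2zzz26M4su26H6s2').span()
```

(10, 15)

Pattern: a literal '6' (captured as 'word'); then a word character (captured); then optionally a digit, then the literal 's2' (non-capturing group).
`search` walks the string left to right and returns the first match it finds.
The match spans [10:15] → '635s2'.
Captured: group 1 = '6', group 2 = '3'.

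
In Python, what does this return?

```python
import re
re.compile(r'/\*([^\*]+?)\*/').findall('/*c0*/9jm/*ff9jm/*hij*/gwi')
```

`findall` collects group 1 from each match (2 total).

['c0', 'hij']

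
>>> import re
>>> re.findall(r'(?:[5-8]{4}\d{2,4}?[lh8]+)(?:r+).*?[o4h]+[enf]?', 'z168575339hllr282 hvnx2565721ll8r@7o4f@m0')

['68575339hllr282 h', '565721ll8r@7o4f']

A `+?`/`*?`/`{m,n}?` starts at its minimum and grows only as far as needed for what follows to match.
With no groups in the pattern, `findall` gives back each whole match — 2 here.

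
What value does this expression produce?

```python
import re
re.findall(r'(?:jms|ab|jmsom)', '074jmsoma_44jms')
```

Alternation isn't longest-match — the leftmost alternative that fits at this position is chosen.
Scanning left to right: at [3:6] → 'jms'; at [12:15] → 'jms'.
With no groups in the pattern, `findall` gives back each whole match — 2 here.

['jms', 'jms']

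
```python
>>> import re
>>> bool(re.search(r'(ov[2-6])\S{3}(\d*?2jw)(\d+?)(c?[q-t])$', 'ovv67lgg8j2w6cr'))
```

False

Here no position works, so the call returns None, and `bool(None)` is False.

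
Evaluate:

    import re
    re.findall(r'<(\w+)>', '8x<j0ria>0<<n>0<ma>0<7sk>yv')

['j0ria', 'n', 'ma', '7sk']

Because there's exactly one group, `findall` drops the full match and keeps group 1 from each hit.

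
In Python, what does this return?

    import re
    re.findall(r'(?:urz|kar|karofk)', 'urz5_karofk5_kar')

['urz', 'kar', 'kar']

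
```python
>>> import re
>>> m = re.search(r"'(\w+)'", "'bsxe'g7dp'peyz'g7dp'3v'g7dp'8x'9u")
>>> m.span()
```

The match spans [0:6] → "'bsxe'".

(0, 6)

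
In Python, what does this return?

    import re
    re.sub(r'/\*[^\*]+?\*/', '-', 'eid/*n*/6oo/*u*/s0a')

Each match is replaced by '-'.

'eid-6oo-s0a'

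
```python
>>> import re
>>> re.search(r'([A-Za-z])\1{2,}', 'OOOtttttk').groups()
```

The match spans [0:3] → 'OOO'.
Captured: group 1 = 'O'.

('O',)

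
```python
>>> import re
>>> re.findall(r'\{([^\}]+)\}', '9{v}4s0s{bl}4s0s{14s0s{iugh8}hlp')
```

['v', 'bl', '14s0s{iugh8']

Matches: at [1:4] match '{v}', group 1 = 'v'; at [8:12] match '{bl}', group 1 = 'bl'; at [16:29] match '{14s0s{iugh8}', group 1 = '14s0s{iugh8'.
With a single group, `findall` returns only what that group captured — 3 items.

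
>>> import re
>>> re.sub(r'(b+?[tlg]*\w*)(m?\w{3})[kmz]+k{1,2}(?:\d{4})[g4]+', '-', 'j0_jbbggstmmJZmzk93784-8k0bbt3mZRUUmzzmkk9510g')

'j0_j--8k0-'

Pattern: one or more of a literal 'b' (lazy), then zero or more of one of [tlg], then zero or more of a word character (captured); then optionally the literal 'm', then exactly 3 of a word character (captured); then one or more of one of [kmz], then 1 to 2 of the literal 'k'; then exactly 4 of a digit (non-capturing group); then one or more of one of [g4].
Matches: at [4:22] → 'bbggstmmJZmzk93784'; at [26:46] → 'bbt3mZRUUmzzmkk9510g'.
Every occurrence is swapped for '-'.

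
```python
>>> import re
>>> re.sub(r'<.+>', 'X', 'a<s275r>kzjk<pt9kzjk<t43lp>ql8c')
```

'aXql8c'

Every occurrence is swapped for 'X'.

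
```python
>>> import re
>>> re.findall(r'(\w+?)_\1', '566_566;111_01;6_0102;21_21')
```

The backreference `\1` re-matches whatever the first group consumed, character for character.
Because there's exactly one group, `findall` drops the full match and keeps group 1 from each hit.

['566', '21']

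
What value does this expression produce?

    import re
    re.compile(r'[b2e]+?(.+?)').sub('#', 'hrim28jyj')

'hrim#jyj'

The pattern matches one or more of one of [b2e] (lazy); then one or more of any character (lazy) (captured).
A non-greedy quantifier consumes as few characters as it can — just enough that the remainder of the pattern still matches from where it stops; whatever follows it matches normally.
Matches: at [4:6] → '28'.
`sub` substitutes '#' at each match site.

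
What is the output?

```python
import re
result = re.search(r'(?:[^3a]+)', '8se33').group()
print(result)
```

8se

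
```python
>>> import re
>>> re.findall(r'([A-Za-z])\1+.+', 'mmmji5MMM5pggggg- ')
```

The backreference `\1` re-matches whatever the first group consumed, character for character.
`findall` collects group 1 from the one match (1 total).

['m']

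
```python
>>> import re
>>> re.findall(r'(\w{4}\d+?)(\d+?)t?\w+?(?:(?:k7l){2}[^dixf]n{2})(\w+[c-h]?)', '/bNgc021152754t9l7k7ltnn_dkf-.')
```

[]

Pattern: exactly 4 of a word character, then one or more of a digit (lazy) (captured); then one or more of a digit (lazy) (captured); then optionally the literal 't', then one or more of a word character (lazy); then the literal 'k7l' repeated 2 times, then any character except [dixf], then exactly 2 of a literal 'n' (non-capturing group); then one or more of a word character, then optionally a character in [c-h] (captured).
`findall` packs the 3 group values into a tuple for every match.
Nothing in the string satisfies the pattern, so the list is empty.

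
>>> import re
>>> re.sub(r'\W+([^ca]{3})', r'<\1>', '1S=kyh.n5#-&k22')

'1S<kyh><n5#><k22>'

The pattern matches one or more of a non-word character; then exactly 3 of any character except [ca] (captured).
Matches: at [2:6] → '=kyh'; at [6:10] → '.n5#'; at [10:15] → '-&k22'.
The replacement refers to a captured group, so each match is rewritten using its own captured text.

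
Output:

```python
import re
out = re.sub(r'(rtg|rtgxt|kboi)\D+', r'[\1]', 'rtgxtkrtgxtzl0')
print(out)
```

[rtg]0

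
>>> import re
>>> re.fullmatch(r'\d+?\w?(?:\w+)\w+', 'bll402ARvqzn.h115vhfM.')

The pattern matches one or more of a digit (lazy), then optionally a word character; then one or more of a word character (non-capturing group); then one or more of a word character.
`re.fullmatch` requires the pattern to consume the entire string.
Here the string isn't matched end-to-end, so the call returns None.

None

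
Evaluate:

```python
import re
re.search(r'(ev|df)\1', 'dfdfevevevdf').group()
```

'dfdf'

`\1` is not a pattern — it's the concrete string captured by group 1, re-applied verbatim.
`search` walks the string left to right and returns the first match it finds.
The match spans [0:4] → 'dfdf'.
Captured: group 1 = 'df'.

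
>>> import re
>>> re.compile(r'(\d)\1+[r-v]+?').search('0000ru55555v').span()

The backreference `\1` re-matches whatever the first group consumed, character for character.
`search` walks the string left to right and returns the first match it finds.
The match spans [0:5] → '0000r'.
Captured: group 1 = '0'.

(0, 5)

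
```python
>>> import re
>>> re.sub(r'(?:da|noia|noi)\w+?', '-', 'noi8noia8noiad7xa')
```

Alternation tries branches left to right and keeps the first one that lets the overall match succeed at that position.
Each match is replaced by '-'.

'---7xa'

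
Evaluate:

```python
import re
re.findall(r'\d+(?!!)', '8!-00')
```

['00']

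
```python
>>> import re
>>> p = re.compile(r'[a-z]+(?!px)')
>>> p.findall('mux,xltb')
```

['mux', 'xltb']

A negative assertion filters positions out without eating any characters.
No capturing groups, so `findall` returns the 2 full match strings.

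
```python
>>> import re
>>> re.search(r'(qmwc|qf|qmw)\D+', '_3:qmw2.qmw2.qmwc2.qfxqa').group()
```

`re.search` scans for the first position where the pattern succeeds.
The match spans [13:17] → 'qmwc'.
Captured: group 1 = 'qmw'.

'qmwc'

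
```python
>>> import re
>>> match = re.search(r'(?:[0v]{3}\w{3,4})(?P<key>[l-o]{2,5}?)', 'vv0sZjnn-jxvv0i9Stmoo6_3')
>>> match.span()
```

This matches exactly 3 of one of [0v], then 3 to 4 of a word character (non-capturing group); then 2 to 5 of a character in [l-o] (lazy) (captured as 'key').
Unlike `match`, `search` isn't anchored — it looks for the pattern anywhere in the string.
The match spans [0:8] → 'vv0sZjnn'.
Captured: group 1 = 'nn'.

(0, 8)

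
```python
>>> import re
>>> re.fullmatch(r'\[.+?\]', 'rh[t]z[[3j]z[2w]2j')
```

None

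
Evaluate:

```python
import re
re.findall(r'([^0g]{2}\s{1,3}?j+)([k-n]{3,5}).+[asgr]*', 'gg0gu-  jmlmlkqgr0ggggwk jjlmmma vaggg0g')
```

The pattern matches exactly 2 of any character except [0g], then 1 to 3 of whitespace (lazy), then one or more of the literal 'j' (captured); then 3 to 5 of a character in [k-n] (captured); then one or more of any character, then zero or more of one of [asgr].
Scanning left to right: at [4:40] match 'u-  jmlmlkqgr0ggggwk jjlmmma vaggg0g', groups = ('u-  j', 'mlmlk').
With 2 capturing groups, `findall` returns a 2-tuple per match.

[('u-  j', 'mlmlk')]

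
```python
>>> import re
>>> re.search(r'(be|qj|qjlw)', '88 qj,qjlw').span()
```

`re.search` scans for the first position where the pattern succeeds.
The match spans [3:5] → 'qj'.
Captured: group 1 = 'qj'.

(3, 5)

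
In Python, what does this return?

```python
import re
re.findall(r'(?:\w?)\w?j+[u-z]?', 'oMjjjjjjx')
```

['oMjjjjjjx']

No capturing groups, so `findall` returns the 1 full match string.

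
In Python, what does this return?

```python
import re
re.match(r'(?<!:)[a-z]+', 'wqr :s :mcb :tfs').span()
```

(0, 3)

Because the assertion is negative and zero-width, positions next to the forbidden text are skipped.
`re.match` won't scan ahead — the pattern has to work from the very first character.
The match spans [0:3] → 'wqr'.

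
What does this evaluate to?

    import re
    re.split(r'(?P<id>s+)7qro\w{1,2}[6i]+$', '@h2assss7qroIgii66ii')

Because the pattern has a capturing group, `split` also inserts each captured text between the pieces.

['@h2a', 'ssss', '']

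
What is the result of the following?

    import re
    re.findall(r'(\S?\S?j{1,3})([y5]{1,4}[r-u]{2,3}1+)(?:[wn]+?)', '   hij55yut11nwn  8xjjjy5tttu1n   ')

Multiple groups make `findall` return tuples — one 2-tuple for the one match.

[('hij', '55yut11')]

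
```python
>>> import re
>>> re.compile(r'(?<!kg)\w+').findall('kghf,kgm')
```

['kghf', 'kgm']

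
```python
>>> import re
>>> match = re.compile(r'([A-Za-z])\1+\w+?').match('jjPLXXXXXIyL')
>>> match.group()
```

'jjP'

With `match`, the pattern is implicitly anchored at the beginning.
The match spans [0:3] → 'jjP'.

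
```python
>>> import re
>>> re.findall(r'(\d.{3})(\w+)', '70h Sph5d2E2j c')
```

[('70h ', 'Sph5d2E2j')]

Pattern: a digit, then exactly 3 of any character (captured); then one or more of a word character (captured).
Matches: at [0:13] match '70h Sph5d2E2j', groups = ('70h ', 'Sph5d2E2j').
Multiple groups make `findall` return tuples — one 2-tuple for the one match.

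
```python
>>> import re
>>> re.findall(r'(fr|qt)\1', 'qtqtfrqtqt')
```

['qt', 'qt']

`\1` is not a pattern — it's the concrete string captured by group 1, re-applied verbatim.
Because there's exactly one group, `findall` drops the full match and keeps group 1 from each hit.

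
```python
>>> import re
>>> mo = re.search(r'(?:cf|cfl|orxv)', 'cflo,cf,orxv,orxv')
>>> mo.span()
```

`|` is ordered: at each position the engine commits to the first alternative that works.
The match spans [0:2] → 'cf'.

(0, 2)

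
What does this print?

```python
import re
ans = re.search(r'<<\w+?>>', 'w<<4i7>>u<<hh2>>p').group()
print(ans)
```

`re.search` tries every starting position until one works.
The match spans [1:8] → '<<4i7>>'.

<<4i7>>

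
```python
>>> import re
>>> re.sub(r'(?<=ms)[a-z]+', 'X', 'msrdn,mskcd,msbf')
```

'msX,msX,msX'

The lookaround is zero-width — it requires the adjacent text to match without consuming it, so the asserted text isn't part of the match.
Matches: at [2:5] → 'rdn'; at [8:11] → 'kcd'; at [14:16] → 'bf'.
Every occurrence is swapped for 'X'.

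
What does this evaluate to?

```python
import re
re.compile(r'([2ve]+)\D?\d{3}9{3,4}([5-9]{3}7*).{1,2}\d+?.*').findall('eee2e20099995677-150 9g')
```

[('eee2e2', '5677')]

With 2 capturing groups, `findall` returns a 2-tuple per match.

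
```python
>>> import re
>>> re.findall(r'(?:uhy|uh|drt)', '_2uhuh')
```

['uh', 'uh']

Matches: at [2:4] → 'uh'; at [4:6] → 'uh'.
No capturing groups, so `findall` returns the 2 full match strings.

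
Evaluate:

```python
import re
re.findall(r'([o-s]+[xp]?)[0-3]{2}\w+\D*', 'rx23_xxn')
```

Because there's exactly one group, `findall` drops the full match and keeps group 1 from the one hit.

['rx']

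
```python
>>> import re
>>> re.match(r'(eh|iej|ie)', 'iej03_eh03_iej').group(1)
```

The regex engine tests alternatives in the order written; an earlier branch that matches wins even if a later one would match more.
`match` is anchored at position 0; if the pattern doesn't fit there, it returns None.
The match spans [0:3] → 'iej'.
Captured: group 1 = 'iej'.

'iej'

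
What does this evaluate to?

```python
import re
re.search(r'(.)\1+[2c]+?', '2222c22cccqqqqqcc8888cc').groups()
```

The backreference `\1` re-matches whatever the first group consumed, character for character.
`re.search` scans for the first position where the pattern succeeds.
The match spans [0:5] → '2222c'.
Captured: group 1 = '2'.

('2',)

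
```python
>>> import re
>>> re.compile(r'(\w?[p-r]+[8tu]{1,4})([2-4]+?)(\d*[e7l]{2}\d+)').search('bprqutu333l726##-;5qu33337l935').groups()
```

('bprqutu', '3', '33l726')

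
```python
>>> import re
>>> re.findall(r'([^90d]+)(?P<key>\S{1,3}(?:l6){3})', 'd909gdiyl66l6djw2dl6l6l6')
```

[('jw2', 'dl6l6l6')]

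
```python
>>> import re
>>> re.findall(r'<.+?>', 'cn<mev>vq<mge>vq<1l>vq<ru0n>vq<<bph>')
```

Scanning left to right: at [2:7] → '<mev>'; at [9:14] → '<mge>'; at [16:20] → '<1l>'; at [22:28] → '<ru0n>'; at [30:36] → '<<bph>'.
Since nothing is captured, `findall` lists the 5 matched substrings directly.

['<mev>', '<mge>', '<1l>', '<ru0n>', '<<bph>']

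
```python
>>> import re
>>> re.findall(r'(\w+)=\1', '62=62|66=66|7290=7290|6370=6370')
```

['62', '66', '7290', '6370']

`\1` has to match the exact text group 1 already captured.
With a single group, `findall` returns only what that group captured — 4 items.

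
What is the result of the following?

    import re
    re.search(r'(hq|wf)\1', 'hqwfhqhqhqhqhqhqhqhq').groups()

The match spans [4:8] → 'hqhq'.
Captured: group 1 = 'hq'.

('hq',)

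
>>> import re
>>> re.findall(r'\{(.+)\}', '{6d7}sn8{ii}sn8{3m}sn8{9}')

Because there's exactly one group, `findall` drops the full match and keeps group 1 from the one hit.

['6d7}sn8{ii}sn8{3m}sn8{9']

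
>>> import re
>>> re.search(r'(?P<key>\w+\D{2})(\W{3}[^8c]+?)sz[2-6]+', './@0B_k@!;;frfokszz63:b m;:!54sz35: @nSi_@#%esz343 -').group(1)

The pattern matches one or more of a word character, then exactly 2 of a non-digit (captured as 'key'); then exactly 3 of a non-word character, then one or more of any character except [8c] (lazy) (captured); then the literal 'sz', then one or more of a character in [2-6].
Lazy quantifiers expand one character at a time until the remainder of the pattern can match.
`re.search` tries every starting position until one works.
The match spans [3:34] → '0B_k@!;;frfokszz63:b m;:!54sz35'.
Captured: group 1 = '0B_k@', group 2 = '!;;frfokszz63:b m;:!54'.

'0B_k@'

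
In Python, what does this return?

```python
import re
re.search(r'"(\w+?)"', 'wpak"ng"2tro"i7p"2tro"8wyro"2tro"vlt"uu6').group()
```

The match spans [4:8] → '"ng"'.

'"ng"'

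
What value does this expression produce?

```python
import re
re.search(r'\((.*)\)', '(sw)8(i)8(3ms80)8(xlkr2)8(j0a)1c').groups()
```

Unlike `match`, `search` isn't anchored — it looks for the pattern anywhere in the string.
The match spans [0:30] → '(sw)8(i)8(3ms80)8(xlkr2)8(j0a)'.
Captured: group 1 = 'sw)8(i)8(3ms80)8(xlkr2)8(j0a'.

('sw)8(i)8(3ms80)8(xlkr2)8(j0a',)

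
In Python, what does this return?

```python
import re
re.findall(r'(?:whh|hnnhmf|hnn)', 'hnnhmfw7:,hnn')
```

['hnnhmf', 'hnn']

Branches in `(...|...)` are attempted left-to-right; the first branch that allows the whole pattern to succeed is taken.
Matches: at [0:6] → 'hnnhmf'; at [10:13] → 'hnn'.
With no groups in the pattern, `findall` gives back each whole match — 2 here.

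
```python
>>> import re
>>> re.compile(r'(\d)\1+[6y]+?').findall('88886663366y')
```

`\1` is not a pattern — it's the concrete string captured by group 1, re-applied verbatim.
Walking the string: at [0:5] match '88886', group 1 = '8'; at [7:10] match '336', group 1 = '3'.
Because there's exactly one group, `findall` drops the full match and keeps group 1 from each hit.

['8', '3']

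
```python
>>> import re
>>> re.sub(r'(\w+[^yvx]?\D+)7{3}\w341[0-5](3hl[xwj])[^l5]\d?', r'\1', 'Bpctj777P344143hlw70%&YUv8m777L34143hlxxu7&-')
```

'Bpctj777P344143hlw70%&YUv8mu7&-'

The replacement refers to a captured group, so each match is rewritten using its own captured text.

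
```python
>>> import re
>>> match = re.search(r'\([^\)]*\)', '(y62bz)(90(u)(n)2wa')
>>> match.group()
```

'(y62bz)'

The match spans [0:7] → '(y62bz)'.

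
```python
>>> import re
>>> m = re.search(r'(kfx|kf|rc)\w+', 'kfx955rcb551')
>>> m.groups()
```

Branches in `(...|...)` are attempted left-to-right; the first branch that allows the whole pattern to succeed is taken.
`search` walks the string left to right and returns the first match it finds.
The match spans [0:12] → 'kfx955rcb551'.
Captured: group 1 = 'kfx'.

('kfx',)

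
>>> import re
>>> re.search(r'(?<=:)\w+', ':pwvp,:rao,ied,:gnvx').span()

The lookaround is zero-width — it requires the adjacent text to match without consuming it, so the asserted text isn't part of the match.
The match spans [1:5] → 'pwvp'.

(1, 5)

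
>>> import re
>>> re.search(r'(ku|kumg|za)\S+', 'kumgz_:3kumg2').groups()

Alternation tries branches left to right and keeps the first one that lets the overall match succeed at that position.
Unlike `match`, `search` isn't anchored — it looks for the pattern anywhere in the string.
The match spans [0:13] → 'kumgz_:3kumg2'.
Captured: group 1 = 'ku'.

('ku',)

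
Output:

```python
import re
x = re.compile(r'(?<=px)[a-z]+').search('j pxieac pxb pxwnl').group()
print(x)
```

ieac

The `(?=…)`/`(?<=…)` assertion just peeks at neighbouring text; it doesn't advance the match position.
`search` walks the string left to right and returns the first match it finds.
The match spans [4:8] → 'ieac'.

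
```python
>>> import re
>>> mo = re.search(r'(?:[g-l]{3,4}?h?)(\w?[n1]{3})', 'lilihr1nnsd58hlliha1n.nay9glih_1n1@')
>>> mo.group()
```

'lilihr1nn'

Pattern: 3 to 4 of a character in [g-l] (lazy), then optionally a literal 'h' (non-capturing group); then optionally a word character, then exactly 3 of one of [n1] (captured).
`re.search` scans for the first position where the pattern succeeds.
The match spans [0:9] → 'lilihr1nn'.
Captured: group 1 = 'r1nn'.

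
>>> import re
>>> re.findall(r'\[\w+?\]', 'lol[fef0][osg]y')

Scanning left to right: at [3:9] → '[fef0]'; at [9:14] → '[osg]'.
Since nothing is captured, `findall` lists the 2 matched substrings directly.

['[fef0]', '[osg]']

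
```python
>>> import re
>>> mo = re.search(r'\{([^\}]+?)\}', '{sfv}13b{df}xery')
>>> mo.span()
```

`search` walks the string left to right and returns the first match it finds.
The match spans [0:5] → '{sfv}'.
Captured: group 1 = 'sfv'.

(0, 5)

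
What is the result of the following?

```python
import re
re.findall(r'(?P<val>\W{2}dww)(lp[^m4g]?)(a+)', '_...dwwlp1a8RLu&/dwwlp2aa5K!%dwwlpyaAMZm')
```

`findall` packs the 3 group values into a tuple for every match.

[('..dww', 'lp1', 'a'), ('&/dww', 'lp2', 'aa'), ('!%dww', 'lpy', 'a')]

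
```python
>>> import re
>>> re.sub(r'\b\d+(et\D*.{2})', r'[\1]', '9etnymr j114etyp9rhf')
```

This matches a word boundary (`\b`, zero-width); then one or more of a digit; then the literal 'et', then zero or more of a non-digit, then exactly 2 of any character (captured).
The replacement refers to a captured group, so each match is rewritten using its own captured text.

'[etnymr j11]4etyp9rhf'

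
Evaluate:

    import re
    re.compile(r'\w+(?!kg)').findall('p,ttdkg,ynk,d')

The negative lookahead/lookbehind blocks any match where the forbidden context is present.
Scanning left to right: at [0:1] → 'p'; at [2:7] → 'ttdkg'; at [8:11] → 'ynk'; at [12:13] → 'd'.
No capturing groups, so `findall` returns the 4 full match strings.

['p', 'ttdkg', 'ynk', 'd']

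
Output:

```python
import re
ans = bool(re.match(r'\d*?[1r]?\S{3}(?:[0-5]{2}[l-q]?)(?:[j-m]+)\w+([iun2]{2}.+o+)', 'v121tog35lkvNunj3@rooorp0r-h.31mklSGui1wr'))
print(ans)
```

False

`match` is anchored at position 0; if the pattern doesn't fit there, it returns None.
Here position 0 doesn't satisfy it, so the call returns None, and `bool(None)` is False.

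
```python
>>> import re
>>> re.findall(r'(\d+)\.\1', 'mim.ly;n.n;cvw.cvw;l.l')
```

[]

One capturing group, so `findall` returns just the captured substring from each match — 0 in all.
Nothing in the string satisfies the pattern, so the list is empty.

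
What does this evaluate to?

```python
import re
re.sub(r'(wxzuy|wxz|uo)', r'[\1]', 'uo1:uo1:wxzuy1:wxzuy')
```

'[uo]1:[uo]1:[wxzuy]1:[wxzuy]'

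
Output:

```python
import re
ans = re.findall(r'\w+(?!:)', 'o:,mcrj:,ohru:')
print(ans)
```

['mcr', 'ohr']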